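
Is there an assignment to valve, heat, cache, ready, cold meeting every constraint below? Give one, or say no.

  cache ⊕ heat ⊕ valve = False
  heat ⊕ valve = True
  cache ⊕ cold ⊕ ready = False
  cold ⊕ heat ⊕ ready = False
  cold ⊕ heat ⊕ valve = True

valve: False, heat: True, cache: True, ready: True, cold: False

cache ⊕ heat ⊕ valve = T ⊕ T ⊕ F = False ✓
heat ⊕ valve = T ⊕ F = True ✓
cache ⊕ cold ⊕ ready = T ⊕ F ⊕ T = False ✓
cold ⊕ heat ⊕ ready = F ⊕ T ⊕ T = False ✓
cold ⊕ heat ⊕ valve = F ⊕ T ⊕ F = True ✓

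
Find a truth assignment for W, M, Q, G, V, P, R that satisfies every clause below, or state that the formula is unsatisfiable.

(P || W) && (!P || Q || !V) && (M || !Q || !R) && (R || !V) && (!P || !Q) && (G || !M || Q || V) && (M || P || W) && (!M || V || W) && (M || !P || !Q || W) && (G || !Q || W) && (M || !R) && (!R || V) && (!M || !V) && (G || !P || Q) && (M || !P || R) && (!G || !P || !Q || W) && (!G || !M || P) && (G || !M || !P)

Set W = True.
Set M = False.
  then (M || !R) forces R = False.
  then (M || !P || R) forces P = False.
  then (R || !V) forces V = False.
Set Q = False.
Set G = False.
All clauses satisfied.

W = True, M = False, Q = False, G = False, V = False, P = False, R = False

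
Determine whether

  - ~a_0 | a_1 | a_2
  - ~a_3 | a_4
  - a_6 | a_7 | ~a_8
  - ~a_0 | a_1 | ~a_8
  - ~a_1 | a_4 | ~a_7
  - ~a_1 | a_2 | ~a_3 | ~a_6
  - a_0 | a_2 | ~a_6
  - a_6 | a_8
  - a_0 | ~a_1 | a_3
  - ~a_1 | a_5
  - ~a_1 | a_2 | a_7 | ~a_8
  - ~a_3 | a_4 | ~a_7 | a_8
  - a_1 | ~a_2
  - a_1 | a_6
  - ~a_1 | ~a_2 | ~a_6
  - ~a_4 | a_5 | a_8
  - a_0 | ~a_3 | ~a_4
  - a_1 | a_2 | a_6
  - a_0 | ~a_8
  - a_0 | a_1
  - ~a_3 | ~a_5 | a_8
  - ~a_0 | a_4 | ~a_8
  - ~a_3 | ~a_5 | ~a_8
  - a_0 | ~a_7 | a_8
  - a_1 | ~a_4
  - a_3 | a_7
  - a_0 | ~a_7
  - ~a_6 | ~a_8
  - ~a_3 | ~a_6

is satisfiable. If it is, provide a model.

a_0 = True, a_1 = True, a_2 = False, a_3 = False, a_4 = True, a_5 = True, a_6 = False, a_7 = True, a_8 = True

Try a_0 = False:
  (a_0 | ~a_8) forces a_8 = False.
  (a_6 | a_8) forces a_6 = True.
  (a_0 | a_2 | ~a_6) forces a_2 = True.
  (a_1 | ~a_2) forces a_1 = True.
  clause (~a_1 | ~a_2 | ~a_6) is falsified — backtrack.
So a_0 = True.
Try a_1 = False:
  (~a_0 | a_1 | a_2) forces a_2 = True.
  clause (a_1 | ~a_2) is falsified — backtrack.
So a_1 = True.
  then (~a_1 | a_5) forces a_5 = True.
Set a_2 = False.
Try a_3 = True:
  (~a_3 | a_4) forces a_4 = True.
  (~a_1 | a_2 | ~a_3 | ~a_6) forces a_6 = False.
  (a_6 | a_8) forces a_8 = True.
  clause (~a_3 | ~a_5 | ~a_8) is falsified — backtrack.
So a_3 = False.
  then (a_3 | a_7) forces a_7 = True.
  then (~a_1 | a_4 | ~a_7) forces a_4 = True.
Set a_6 = False.
  then (a_6 | a_8) forces a_8 = True.
All clauses satisfied.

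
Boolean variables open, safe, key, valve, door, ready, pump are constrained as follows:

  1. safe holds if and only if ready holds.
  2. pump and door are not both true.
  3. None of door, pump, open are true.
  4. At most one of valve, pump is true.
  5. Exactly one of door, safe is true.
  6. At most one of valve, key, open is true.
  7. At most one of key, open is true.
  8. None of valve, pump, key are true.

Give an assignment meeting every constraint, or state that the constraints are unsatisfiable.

open=F, safe=T, key=F, valve=F, door=F, ready=T, pump=F

  (1) safe=T, ready=T — same ✓
  (2) pump=F, door=F — not both ✓
  (3) {door, pump, open}: 0 true — none ✓
  (4) {valve, pump}: 0 true — at most one ✓
  (5) {door, safe}: 1 true — exactly one ✓
  (6) {valve, key, open}: 0 true — at most one ✓
  (7) {key, open}: 0 true — at most one ✓
  (8) {valve, pump, key}: 0 true — none ✓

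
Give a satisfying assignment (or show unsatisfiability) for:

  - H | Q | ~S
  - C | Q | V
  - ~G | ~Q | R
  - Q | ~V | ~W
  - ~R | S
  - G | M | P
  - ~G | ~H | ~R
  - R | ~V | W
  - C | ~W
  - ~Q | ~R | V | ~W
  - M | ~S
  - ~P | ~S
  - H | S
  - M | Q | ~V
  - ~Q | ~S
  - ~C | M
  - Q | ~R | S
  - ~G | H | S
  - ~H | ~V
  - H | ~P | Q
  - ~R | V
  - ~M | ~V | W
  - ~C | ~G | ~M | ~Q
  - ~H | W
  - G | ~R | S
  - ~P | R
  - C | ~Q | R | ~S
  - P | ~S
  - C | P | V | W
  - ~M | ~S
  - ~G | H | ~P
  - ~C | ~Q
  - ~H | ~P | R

Set W = True.
  then (C | ~W) forces C = True.
  then (~C | M) forces M = True.
  then (~M | ~S) forces S = False.
  then (~C | ~Q) forces Q = False.
  then (Q | ~V | ~W) forces V = False.
  then (~R | S) forces R = False.
  then (H | S) forces H = True.
  then (~P | R) forces P = False.
Set G = True.
All clauses satisfied.

W = True, Q = False, G = True, H = True, V = False, P = False, M = True, R = False, C = True, S = False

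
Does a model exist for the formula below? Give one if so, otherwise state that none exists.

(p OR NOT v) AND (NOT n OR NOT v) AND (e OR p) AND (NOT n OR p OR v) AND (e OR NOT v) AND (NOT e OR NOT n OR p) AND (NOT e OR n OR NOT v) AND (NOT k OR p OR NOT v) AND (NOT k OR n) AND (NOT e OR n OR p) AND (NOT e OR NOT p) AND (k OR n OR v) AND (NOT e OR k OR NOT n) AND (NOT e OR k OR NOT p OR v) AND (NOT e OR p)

Try n = False:
  (NOT k OR n) forces k = False.
  (k OR n OR v) forces v = True.
  (p OR NOT v) forces p = True.
  (e OR NOT v) forces e = True.
  clause (NOT e OR n OR NOT v) is falsified — backtrack.
So n = True.
  then (NOT n OR NOT v) forces v = False.
  then (NOT n OR p OR v) forces p = True.
  then (NOT e OR NOT p) forces e = False.
Set k = True.
All clauses satisfied.

n: True, v: False, k: True, p: True, e: False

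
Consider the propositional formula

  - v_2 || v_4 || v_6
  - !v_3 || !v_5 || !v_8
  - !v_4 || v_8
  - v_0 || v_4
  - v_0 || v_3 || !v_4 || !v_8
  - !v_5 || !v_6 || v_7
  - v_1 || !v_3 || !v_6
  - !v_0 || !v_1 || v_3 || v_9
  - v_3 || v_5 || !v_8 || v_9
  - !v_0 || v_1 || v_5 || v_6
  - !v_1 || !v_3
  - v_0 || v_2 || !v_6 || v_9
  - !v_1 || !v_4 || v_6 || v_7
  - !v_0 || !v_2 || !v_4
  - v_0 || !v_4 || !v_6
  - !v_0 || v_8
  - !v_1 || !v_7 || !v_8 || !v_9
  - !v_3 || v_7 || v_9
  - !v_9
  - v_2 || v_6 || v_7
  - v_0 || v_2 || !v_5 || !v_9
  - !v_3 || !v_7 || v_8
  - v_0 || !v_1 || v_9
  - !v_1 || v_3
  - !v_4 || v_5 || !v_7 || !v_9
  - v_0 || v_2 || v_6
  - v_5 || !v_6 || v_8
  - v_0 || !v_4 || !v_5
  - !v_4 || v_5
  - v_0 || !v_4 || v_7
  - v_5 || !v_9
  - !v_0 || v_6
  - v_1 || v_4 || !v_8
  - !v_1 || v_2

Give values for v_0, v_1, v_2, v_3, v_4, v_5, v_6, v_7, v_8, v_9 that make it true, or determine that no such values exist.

v_0: True; v_1: False; v_2: False; v_3: False; v_4: True; v_5: True; v_6: True; v_7: True; v_8: True; v_9: False

Unit clause (!v_9) forces v_9 = False.
Try v_0 = False:
  (v_0 || v_4) forces v_4 = True.
  (!v_4 || v_8) forces v_8 = True.
  (v_0 || v_3 || !v_4 || !v_8) forces v_3 = True.
  (!v_3 || !v_5 || !v_8) forces v_5 = False.
  clause (!v_4 || v_5) is falsified — backtrack.
So v_0 = True.
  then (!v_0 || v_8) forces v_8 = True.
  then (!v_0 || v_6) forces v_6 = True.
Try v_1 = True:
  (!v_0 || !v_1 || v_3 || v_9) forces v_3 = True.
  clause (!v_1 || !v_3) is falsified — backtrack.
So v_1 = False.
  then (v_1 || !v_3 || !v_6) forces v_3 = False.
  then (v_3 || v_5 || !v_8 || v_9) forces v_5 = True.
  then (v_1 || v_4 || !v_8) forces v_4 = True.
  then (!v_5 || !v_6 || v_7) forces v_7 = True.
  then (!v_0 || !v_2 || !v_4) forces v_2 = False.
All clauses satisfied.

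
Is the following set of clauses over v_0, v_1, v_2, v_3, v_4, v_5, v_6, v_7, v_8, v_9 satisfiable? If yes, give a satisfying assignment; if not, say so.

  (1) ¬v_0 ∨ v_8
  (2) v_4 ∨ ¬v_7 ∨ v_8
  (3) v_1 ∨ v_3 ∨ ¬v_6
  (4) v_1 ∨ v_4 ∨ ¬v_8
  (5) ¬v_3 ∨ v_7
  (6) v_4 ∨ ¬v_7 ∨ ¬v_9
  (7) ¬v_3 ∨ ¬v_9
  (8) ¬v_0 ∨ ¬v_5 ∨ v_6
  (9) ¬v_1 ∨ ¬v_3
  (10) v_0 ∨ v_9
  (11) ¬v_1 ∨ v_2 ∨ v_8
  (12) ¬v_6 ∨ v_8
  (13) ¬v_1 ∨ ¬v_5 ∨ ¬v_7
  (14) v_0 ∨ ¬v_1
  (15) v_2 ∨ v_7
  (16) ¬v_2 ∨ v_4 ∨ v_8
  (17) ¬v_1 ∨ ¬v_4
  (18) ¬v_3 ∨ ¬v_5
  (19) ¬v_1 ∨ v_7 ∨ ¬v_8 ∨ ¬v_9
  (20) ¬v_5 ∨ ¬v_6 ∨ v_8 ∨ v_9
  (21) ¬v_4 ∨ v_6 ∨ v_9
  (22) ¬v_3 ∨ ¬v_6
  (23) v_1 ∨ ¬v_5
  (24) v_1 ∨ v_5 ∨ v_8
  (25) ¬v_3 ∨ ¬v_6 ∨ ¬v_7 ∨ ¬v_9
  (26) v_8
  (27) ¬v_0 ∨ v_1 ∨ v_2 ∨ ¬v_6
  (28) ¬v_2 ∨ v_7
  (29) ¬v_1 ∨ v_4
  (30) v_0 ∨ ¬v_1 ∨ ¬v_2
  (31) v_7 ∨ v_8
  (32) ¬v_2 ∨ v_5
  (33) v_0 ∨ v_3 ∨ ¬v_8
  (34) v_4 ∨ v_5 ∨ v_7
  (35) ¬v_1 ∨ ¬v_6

Unit clause (v_8) forces v_8 = True.
Try v_0 = False:
  (v_0 ∨ v_9) forces v_9 = True.
  (¬v_3 ∨ ¬v_9) forces v_3 = False.
  clause (v_0 ∨ v_3 ∨ ¬v_8) is falsified — backtrack.
So v_0 = True.
Try v_1 = True:
  (¬v_1 ∨ ¬v_3) forces v_3 = False.
  (¬v_1 ∨ ¬v_4) forces v_4 = False.
  clause (¬v_1 ∨ v_4) is falsified — backtrack.
So v_1 = False.
  then (v_1 ∨ v_4 ∨ ¬v_8) forces v_4 = True.
  then (v_1 ∨ ¬v_5) forces v_5 = False.
  then (¬v_2 ∨ v_5) forces v_2 = False.
  then (v_2 ∨ v_7) forces v_7 = True.
  then (¬v_0 ∨ v_1 ∨ v_2 ∨ ¬v_6) forces v_6 = False.
  then (¬v_4 ∨ v_6 ∨ v_9) forces v_9 = True.
  then (¬v_3 ∨ ¬v_9) forces v_3 = False.
All clauses satisfied.

v_0 = True; v_1 = False; v_2 = False; v_3 = False; v_4 = True; v_5 = False; v_6 = False; v_7 = True; v_8 = True; v_9 = True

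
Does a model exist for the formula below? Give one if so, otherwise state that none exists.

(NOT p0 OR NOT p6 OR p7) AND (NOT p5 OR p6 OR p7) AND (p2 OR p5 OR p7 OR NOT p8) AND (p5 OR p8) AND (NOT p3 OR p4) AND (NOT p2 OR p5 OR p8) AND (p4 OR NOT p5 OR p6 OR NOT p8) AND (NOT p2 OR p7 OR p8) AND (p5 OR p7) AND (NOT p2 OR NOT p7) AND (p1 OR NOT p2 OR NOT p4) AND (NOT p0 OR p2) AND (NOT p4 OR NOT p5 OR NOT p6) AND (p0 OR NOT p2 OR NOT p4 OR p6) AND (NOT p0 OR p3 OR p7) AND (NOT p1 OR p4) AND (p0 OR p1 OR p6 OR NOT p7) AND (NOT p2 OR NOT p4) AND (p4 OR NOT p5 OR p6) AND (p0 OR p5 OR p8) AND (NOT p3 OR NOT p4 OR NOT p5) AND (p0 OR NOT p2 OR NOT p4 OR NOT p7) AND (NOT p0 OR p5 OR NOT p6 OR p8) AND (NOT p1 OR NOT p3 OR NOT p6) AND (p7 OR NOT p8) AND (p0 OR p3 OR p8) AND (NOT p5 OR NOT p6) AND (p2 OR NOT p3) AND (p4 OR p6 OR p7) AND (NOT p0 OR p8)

p0: False; p1: True; p2: False; p3: False; p4: True; p5: False; p6: True; p7: True; p8: True

Try p0 = True:
  (NOT p0 OR p2) forces p2 = True.
  (NOT p2 OR NOT p7) forces p7 = False.
  (NOT p0 OR NOT p6 OR p7) forces p6 = False.
  (NOT p5 OR p6 OR p7) forces p5 = False.
  clause (p5 OR p7) is falsified — backtrack.
So p0 = False.
Set p1 = True.
  then (NOT p1 OR p4) forces p4 = True.
  then (NOT p2 OR NOT p4) forces p2 = False.
  then (p2 OR NOT p3) forces p3 = False.
  then (p0 OR p3 OR p8) forces p8 = True.
  then (p7 OR NOT p8) forces p7 = True.
Set p5 = False.
Set p6 = True.
All clauses satisfied.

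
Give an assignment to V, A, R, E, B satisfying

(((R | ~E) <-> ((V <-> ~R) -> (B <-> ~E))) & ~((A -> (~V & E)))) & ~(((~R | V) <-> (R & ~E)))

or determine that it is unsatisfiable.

V: True, A: True, R: False, E: True, B: True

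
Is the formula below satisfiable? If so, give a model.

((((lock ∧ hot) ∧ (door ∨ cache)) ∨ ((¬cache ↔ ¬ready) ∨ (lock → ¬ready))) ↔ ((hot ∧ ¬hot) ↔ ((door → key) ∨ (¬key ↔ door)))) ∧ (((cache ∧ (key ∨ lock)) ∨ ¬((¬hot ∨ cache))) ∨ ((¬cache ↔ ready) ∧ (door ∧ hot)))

ready = True; door = False; key = False; lock = True; cache = False; hot = True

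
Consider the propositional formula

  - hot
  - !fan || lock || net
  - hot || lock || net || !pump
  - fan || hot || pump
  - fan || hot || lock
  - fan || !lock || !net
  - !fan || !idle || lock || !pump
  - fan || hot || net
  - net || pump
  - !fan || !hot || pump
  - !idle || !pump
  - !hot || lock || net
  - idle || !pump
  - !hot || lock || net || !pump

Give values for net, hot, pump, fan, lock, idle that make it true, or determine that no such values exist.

net=T, hot=T, pump=F, fan=F, lock=F, idle=T

Unit clause (hot) forces hot = True.
Try net = False:
  (net || pump) forces pump = True.
  (!idle || !pump) forces idle = False.
  clause (idle || !pump) is falsified — backtrack.
So net = True.
Set pump = False.
  then (!fan || !hot || pump) forces fan = False.
  then (fan || !lock || !net) forces lock = False.
Set idle = True.
All clauses satisfied.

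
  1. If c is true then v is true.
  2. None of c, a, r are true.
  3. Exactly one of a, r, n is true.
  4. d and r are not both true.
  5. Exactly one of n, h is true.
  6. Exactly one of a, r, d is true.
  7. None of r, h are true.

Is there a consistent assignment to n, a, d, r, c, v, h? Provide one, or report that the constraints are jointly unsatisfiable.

n = True; a = False; d = True; r = False; c = False; v = False; h = False

  (1) c=F ⇒ v: vacuous ✓
  (2) {c, a, r}: 0 true — none ✓
  (3) {a, r, n}: 1 true — exactly one ✓
  (4) d=T, r=F — not both ✓
  (5) {n, h}: 1 true — exactly one ✓
  (6) {a, r, d}: 1 true — exactly one ✓
  (7) {r, h}: 0 true — none ✓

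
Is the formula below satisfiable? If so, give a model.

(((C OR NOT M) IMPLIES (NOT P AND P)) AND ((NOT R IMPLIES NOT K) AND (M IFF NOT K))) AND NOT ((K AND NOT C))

K=F; C=F; R=T; M=T; P=F

  ((C OR NOT M) IMPLIES (NOT P AND P)) AND ((NOT R IMPLIES NOT K) AND (M IFF NOT K)) = True
    (C OR NOT M) IMPLIES (NOT P AND P) = True
      C OR NOT M = False
        NOT M = False
      NOT P AND P = False
        NOT P = True
    (NOT R IMPLIES NOT K) AND (M IFF NOT K) = True
      NOT R IMPLIES NOT K = True
        NOT R = False
        NOT K = True
      M IFF NOT K = True
        NOT K = True
  NOT ((K AND NOT C)) = True
    K AND NOT C = False
      NOT C = True
Both conjuncts True, so the formula holds.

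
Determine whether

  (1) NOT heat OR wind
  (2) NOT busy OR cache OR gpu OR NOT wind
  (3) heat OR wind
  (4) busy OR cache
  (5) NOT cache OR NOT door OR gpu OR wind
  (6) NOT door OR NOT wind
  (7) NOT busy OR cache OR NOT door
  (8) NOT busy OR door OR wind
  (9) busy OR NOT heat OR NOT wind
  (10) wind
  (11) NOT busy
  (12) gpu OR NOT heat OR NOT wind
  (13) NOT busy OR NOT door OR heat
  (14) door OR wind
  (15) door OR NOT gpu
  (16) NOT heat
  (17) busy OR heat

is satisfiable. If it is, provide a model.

Case heat = True:
  Clause (NOT heat) is falsified — contradiction.
Case heat = False:
  (heat OR wind) forces wind = True.
  (NOT door OR NOT wind) forces door = False.
  (NOT busy) forces busy = False.
  Clause (busy OR heat) is falsified — contradiction.
Both cases fail, so the formula is unsatisfiable.

UNSATISFIABLE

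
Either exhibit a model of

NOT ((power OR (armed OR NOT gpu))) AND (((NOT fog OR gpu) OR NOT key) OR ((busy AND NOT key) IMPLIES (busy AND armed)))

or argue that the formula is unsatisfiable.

fog=T; armed=F; power=F; key=T; gpu=T; busy=T

  NOT ((power OR (armed OR NOT gpu))) = True
    power OR (armed OR NOT gpu) = False
      armed OR NOT gpu = False
        NOT gpu = False
  ((NOT fog OR gpu) OR NOT key) OR ((busy AND NOT key) IMPLIES (busy AND armed)) = True
    (NOT fog OR gpu) OR NOT key = True
      NOT fog OR gpu = True
        NOT fog = False
      NOT key = False
    (busy AND NOT key) IMPLIES (busy AND armed) = True
      busy AND NOT key = False
        NOT key = False
      busy AND armed = False
Both conjuncts True, so the formula holds.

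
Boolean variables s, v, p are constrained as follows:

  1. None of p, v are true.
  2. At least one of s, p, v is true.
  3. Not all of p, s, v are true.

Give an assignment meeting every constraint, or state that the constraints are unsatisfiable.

s=T; v=F; p=F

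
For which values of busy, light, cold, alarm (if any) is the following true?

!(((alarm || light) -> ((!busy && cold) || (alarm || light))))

The formula is unsatisfiable.

Case light = True: the formula becomes !((True -> True)) = False.
Case light = False: the formula simplifies to !((alarm -> ((!busy && cold) || alarm))).
  alarm = True: this becomes !((True -> True)) = False.
  alarm = False: this becomes !((False -> (!busy && cold))) = False.
Both cases fail — unsatisfiable.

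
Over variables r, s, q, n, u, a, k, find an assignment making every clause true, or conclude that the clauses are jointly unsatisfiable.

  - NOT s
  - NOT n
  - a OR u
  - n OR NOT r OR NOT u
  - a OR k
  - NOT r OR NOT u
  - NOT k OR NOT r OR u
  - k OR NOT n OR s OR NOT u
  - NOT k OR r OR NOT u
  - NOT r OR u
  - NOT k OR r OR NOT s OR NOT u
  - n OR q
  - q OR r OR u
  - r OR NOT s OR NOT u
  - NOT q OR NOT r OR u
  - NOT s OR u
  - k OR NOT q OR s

r = False; s = False; q = True; n = False; u = False; a = True; k = True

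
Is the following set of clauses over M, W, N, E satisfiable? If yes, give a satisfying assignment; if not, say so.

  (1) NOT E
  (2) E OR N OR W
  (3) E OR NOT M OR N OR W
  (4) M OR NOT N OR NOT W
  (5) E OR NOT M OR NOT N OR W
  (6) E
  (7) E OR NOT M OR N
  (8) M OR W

Case E = True:
  Clause (NOT E) is falsified — contradiction.
Case E = False:
  Clause (E) is falsified — contradiction.
Both cases fail, so the formula is unsatisfiable.

The formula is unsatisfiable.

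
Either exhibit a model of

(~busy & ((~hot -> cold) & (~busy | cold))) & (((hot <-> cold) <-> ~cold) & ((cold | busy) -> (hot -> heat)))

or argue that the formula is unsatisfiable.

heat = False; busy = False; cold = True; hot = False

  ~busy & ((~hot -> cold) & (~busy | cold)) = True
    ~busy = True
    (~hot -> cold) & (~busy | cold) = True
      ~hot -> cold = True
        ~hot = True
      ~busy | cold = True
        ~busy = True
  ((hot <-> cold) <-> ~cold) & ((cold | busy) -> (hot -> heat)) = True
    (hot <-> cold) <-> ~cold = True
      hot <-> cold = False
      ~cold = False
    (cold | busy) -> (hot -> heat) = True
      cold | busy = True
      hot -> heat = True
Both conjuncts True, so the formula holds.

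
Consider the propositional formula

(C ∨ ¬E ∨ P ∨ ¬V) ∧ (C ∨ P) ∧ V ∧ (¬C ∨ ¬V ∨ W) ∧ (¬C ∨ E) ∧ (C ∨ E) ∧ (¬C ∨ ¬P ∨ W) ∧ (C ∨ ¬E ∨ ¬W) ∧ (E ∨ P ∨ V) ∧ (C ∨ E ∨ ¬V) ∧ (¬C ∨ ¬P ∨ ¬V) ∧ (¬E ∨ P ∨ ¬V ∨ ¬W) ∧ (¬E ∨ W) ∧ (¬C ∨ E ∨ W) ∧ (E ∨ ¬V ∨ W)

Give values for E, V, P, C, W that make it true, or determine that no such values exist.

Case E = True:
  (V) forces V = True.
  (¬E ∨ W) forces W = True.
  (C ∨ ¬E ∨ ¬W) forces C = True.
  (¬C ∨ ¬P ∨ ¬V) forces P = False.
  Clause (¬E ∨ P ∨ ¬V ∨ ¬W) is falsified — contradiction.
Case E = False:
  (V) forces V = True.
  (¬C ∨ E) forces C = False.
  Clause (C ∨ E) is falsified — contradiction.
Both cases fail, so the formula is unsatisfiable.

Unsatisfiable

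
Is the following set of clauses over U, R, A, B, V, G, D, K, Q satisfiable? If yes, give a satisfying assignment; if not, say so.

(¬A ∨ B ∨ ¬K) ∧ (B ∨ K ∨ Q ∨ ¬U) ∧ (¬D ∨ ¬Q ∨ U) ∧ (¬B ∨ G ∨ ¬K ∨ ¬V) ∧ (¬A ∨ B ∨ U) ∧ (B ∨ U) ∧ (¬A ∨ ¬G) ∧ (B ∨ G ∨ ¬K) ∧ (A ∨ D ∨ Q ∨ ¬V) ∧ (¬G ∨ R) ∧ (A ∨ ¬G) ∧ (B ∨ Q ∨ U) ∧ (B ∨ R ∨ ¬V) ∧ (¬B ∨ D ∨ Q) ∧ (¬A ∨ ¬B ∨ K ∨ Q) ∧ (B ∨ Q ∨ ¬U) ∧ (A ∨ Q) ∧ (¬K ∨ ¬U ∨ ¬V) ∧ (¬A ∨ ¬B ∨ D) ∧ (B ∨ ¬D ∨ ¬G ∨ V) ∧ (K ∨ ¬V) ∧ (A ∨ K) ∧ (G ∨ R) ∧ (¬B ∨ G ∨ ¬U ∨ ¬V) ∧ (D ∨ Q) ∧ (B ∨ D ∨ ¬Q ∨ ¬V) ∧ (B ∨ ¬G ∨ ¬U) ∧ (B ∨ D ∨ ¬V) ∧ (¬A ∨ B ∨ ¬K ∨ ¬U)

Set U = True.
Try R = False:
  (¬G ∨ R) forces G = False.
  clause (G ∨ R) is falsified — backtrack.
So R = True.
Set A = True.
  then (¬A ∨ ¬G) forces G = False.
Set B = False.
  then (¬A ∨ B ∨ ¬K) forces K = False.
  then (B ∨ K ∨ Q ∨ ¬U) forces Q = True.
  then (K ∨ ¬V) forces V = False.
Set D = False.
All clauses satisfied.

U = True; R = True; A = True; B = False; V = False; G = False; D = False; K = False; Q = True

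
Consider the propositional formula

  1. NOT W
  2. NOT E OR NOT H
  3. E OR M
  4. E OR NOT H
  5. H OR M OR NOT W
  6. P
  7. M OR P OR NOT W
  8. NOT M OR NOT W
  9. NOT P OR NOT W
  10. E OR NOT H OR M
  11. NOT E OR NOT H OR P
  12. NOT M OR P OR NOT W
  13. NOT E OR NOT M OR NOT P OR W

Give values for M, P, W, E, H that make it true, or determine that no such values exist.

M=T; P=T; W=F; E=F; H=F

Unit clause (NOT W) forces W = False.
Unit clause (P) forces P = True.
Set M = True.
  then (NOT E OR NOT M OR NOT P OR W) forces E = False.
  then (E OR NOT H) forces H = False.
All clauses satisfied.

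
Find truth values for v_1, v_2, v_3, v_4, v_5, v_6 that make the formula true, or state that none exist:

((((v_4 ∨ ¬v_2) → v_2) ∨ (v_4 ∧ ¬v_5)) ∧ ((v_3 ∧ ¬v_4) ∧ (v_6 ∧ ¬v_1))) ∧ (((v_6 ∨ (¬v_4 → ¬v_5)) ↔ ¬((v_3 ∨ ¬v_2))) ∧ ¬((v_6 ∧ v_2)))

The formula is unsatisfiable.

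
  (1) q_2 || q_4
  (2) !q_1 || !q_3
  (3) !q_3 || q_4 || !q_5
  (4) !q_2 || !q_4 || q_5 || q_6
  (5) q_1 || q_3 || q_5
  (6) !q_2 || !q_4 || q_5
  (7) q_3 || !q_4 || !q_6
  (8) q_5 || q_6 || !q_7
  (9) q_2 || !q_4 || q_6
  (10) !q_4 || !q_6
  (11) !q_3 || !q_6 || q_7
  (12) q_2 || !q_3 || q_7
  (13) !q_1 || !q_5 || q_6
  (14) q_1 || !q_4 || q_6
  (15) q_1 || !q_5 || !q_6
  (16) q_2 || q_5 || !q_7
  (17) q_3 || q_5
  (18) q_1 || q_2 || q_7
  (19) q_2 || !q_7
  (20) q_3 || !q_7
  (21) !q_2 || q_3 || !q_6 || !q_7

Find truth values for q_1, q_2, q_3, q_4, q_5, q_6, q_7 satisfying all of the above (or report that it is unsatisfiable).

Set q_1 = False.
Try q_2 = False:
  (q_2 || q_4) forces q_4 = True.
  (q_2 || !q_4 || q_6) forces q_6 = True.
  clause (!q_4 || !q_6) is falsified — backtrack.
So q_2 = True.
Set q_3 = True.
Set q_4 = False.
  then (!q_3 || q_4 || !q_5) forces q_5 = False.
Set q_6 = False.
  then (q_5 || q_6 || !q_7) forces q_7 = False.
All clauses satisfied.

q_1=F, q_2=T, q_3=T, q_4=F, q_5=F, q_6=F, q_7=F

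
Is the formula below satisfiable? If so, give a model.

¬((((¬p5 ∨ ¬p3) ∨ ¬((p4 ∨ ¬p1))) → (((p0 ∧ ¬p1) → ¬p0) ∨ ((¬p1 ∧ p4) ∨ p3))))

p0 = True, p1 = False, p3 = False, p4 = False, p5 = True

  ¬((((¬p5 ∨ ¬p3) ∨ ¬((p4 ∨ ¬p1))) → (((p0 ∧ ¬p1) → ¬p0) ∨ ((¬p1 ∧ p4) ∨ p3)))) = True
    ((¬p5 ∨ ¬p3) ∨ ¬((p4 ∨ ¬p1))) → (((p0 ∧ ¬p1) → ¬p0) ∨ ((¬p1 ∧ p4) ∨ p3)) = False
      (¬p5 ∨ ¬p3) ∨ ¬((p4 ∨ ¬p1)) = True
        ¬p5 ∨ ¬p3 = True
          ¬p5 = False
          ¬p3 = True
        ¬((p4 ∨ ¬p1)) = False
          p4 ∨ ¬p1 = True
            ¬p1 = True
      ((p0 ∧ ¬p1) → ¬p0) ∨ ((¬p1 ∧ p4) ∨ p3) = False
        (p0 ∧ ¬p1) → ¬p0 = False
          p0 ∧ ¬p1 = True
            ¬p1 = True
          ¬p0 = False
        (¬p1 ∧ p4) ∨ p3 = False
          ¬p1 ∧ p4 = False
            ¬p1 = True
The formula evaluates to True.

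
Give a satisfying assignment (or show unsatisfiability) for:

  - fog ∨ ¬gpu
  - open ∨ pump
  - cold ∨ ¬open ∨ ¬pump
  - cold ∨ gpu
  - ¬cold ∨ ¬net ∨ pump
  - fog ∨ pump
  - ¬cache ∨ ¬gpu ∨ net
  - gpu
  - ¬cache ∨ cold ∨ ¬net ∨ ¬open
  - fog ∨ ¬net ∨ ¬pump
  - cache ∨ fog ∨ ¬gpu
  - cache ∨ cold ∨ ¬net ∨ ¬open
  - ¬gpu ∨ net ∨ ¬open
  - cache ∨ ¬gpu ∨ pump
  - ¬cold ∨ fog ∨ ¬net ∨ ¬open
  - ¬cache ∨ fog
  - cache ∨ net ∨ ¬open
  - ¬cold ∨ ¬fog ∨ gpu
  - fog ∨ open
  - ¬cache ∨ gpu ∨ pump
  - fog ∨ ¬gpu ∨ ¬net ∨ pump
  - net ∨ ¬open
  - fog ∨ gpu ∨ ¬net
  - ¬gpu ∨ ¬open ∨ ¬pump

Unit clause (gpu) forces gpu = True.
In (fog ∨ ¬gpu) only fog is left, so fog = True.
Try pump = False:
  (open ∨ pump) forces open = True.
  (¬gpu ∨ net ∨ ¬open) forces net = True.
  (¬cold ∨ ¬net ∨ pump) forces cold = False.
  (¬cache ∨ cold ∨ ¬net ∨ ¬open) forces cache = False.
  clause (cache ∨ cold ∨ ¬net ∨ ¬open) is falsified — backtrack.
So pump = True.
  then (¬gpu ∨ ¬open ∨ ¬pump) forces open = False.
Set cache = True.
  then (¬cache ∨ ¬gpu ∨ net) forces net = True.
Set cold = False.
All clauses satisfied.

pump: True, cache: True, net: True, cold: False, gpu: True, open: False, fog: True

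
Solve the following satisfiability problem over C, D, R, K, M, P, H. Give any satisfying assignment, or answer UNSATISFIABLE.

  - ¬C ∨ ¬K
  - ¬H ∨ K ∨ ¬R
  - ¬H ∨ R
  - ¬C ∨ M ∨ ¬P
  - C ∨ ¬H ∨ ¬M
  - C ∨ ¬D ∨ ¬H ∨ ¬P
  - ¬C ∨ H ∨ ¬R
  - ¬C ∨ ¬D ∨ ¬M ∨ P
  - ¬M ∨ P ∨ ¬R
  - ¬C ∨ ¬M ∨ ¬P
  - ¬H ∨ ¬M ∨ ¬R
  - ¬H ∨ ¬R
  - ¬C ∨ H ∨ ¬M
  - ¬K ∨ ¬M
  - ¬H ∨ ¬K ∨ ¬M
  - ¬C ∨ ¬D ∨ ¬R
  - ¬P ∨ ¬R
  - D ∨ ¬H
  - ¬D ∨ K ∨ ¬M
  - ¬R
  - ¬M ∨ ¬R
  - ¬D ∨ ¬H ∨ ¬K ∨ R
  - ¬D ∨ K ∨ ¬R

C = False, D = False, R = False, K = False, M = True, P = False, H = False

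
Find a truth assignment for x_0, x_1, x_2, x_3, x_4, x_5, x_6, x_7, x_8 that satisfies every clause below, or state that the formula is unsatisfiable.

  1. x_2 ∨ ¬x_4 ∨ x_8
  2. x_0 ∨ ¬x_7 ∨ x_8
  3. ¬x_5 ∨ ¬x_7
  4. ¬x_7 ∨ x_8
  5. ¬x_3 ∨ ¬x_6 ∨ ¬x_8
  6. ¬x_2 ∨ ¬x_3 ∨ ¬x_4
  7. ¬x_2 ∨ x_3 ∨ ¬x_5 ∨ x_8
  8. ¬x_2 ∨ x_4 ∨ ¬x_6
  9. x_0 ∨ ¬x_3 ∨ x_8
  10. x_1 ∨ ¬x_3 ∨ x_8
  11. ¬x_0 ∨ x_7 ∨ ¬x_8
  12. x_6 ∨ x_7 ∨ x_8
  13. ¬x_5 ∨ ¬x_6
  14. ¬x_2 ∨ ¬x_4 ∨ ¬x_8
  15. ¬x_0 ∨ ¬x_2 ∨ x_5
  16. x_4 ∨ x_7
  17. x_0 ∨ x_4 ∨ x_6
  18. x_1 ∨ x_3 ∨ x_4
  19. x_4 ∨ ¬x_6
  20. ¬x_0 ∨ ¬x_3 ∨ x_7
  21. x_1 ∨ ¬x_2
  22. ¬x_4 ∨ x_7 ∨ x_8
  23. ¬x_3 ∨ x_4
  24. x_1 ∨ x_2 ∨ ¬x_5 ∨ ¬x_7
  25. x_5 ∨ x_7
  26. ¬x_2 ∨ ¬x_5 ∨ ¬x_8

Set x_0 = True.
Set x_1 = True.
Try x_2 = True:
  (¬x_0 ∨ ¬x_2 ∨ x_5) forces x_5 = True.
  (¬x_5 ∨ ¬x_7) forces x_7 = False.
  (¬x_0 ∨ x_7 ∨ ¬x_8) forces x_8 = False.
  (¬x_2 ∨ x_3 ∨ ¬x_5 ∨ x_8) forces x_3 = True.
  clause (¬x_0 ∨ ¬x_3 ∨ x_7) is falsified — backtrack.
So x_2 = False.
Set x_3 = False.
Set x_4 = False.
  then (x_4 ∨ x_7) forces x_7 = True.
  then (x_4 ∨ ¬x_6) forces x_6 = False.
  then (¬x_5 ∨ ¬x_7) forces x_5 = False.
  then (¬x_7 ∨ x_8) forces x_8 = True.
All clauses satisfied.

x_0 = True; x_1 = True; x_2 = False; x_3 = False; x_4 = False; x_5 = False; x_6 = False; x_7 = True; x_8 = True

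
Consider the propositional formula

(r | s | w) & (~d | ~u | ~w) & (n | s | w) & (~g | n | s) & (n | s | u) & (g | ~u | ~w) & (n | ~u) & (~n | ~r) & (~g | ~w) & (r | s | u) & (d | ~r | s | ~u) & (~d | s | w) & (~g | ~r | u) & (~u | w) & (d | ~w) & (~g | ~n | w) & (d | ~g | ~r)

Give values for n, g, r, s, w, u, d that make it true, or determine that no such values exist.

n = True; g = False; r = False; s = True; w = False; u = False; d = False

Set n = True.
  then (~n | ~r) forces r = False.
Try g = True:
  (~g | ~w) forces w = False.
  clause (~g | ~n | w) is falsified — backtrack.
So g = False.
Try s = False:
  (r | s | w) forces w = True.
  (g | ~u | ~w) forces u = False.
  clause (r | s | u) is falsified — backtrack.
So s = True.
Set w = False.
  then (~u | w) forces u = False.
Set d = False.
All clauses satisfied.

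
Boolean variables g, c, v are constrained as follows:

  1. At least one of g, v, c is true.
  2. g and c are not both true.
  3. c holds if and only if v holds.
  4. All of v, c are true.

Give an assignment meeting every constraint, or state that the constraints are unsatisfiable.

g = False, c = True, v = True

  (1) {g, v, c}: 2 true — at least one ✓
  (2) g=F, c=T — not both ✓
  (3) c=T, v=T — same ✓
  (4) {v, c}: all 2 true ✓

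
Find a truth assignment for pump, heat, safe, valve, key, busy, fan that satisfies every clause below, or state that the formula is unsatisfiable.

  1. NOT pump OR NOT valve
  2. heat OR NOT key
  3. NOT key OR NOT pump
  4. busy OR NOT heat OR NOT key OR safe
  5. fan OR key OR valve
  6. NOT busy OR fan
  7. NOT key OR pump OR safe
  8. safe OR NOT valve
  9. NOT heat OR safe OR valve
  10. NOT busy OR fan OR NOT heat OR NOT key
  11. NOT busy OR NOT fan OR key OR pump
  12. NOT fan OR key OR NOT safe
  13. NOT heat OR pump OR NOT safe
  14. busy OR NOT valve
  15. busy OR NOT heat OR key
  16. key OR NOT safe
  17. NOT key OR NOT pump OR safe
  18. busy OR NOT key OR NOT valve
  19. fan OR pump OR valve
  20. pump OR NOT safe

Set pump = True.
  then (NOT pump OR NOT valve) forces valve = False.
  then (NOT key OR NOT pump) forces key = False.
  then (fan OR key OR valve) forces fan = True.
  then (NOT fan OR key OR NOT safe) forces safe = False.
  then (NOT heat OR safe OR valve) forces heat = False.
Set busy = True.
All clauses satisfied.

pump = True, heat = False, safe = False, valve = False, key = False, busy = True, fan = True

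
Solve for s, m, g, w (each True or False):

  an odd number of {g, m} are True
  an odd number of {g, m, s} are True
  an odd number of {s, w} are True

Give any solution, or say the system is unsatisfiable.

s = False, m = False, g = True, w = True

{g, m}: 1 true → odd ✓
{g, m, s}: 1 true → odd ✓
{s, w}: 1 true → odd ✓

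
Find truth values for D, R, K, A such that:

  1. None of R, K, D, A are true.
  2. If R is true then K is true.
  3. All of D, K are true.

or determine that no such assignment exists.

Unsatisfiable — no assignment works.

Case D = True:
  Constraint (1) is violated (D=T) — contradiction.
Case D = False:
  Constraint (3) is violated (D=F) — contradiction.
Both cases fail — unsatisfiable.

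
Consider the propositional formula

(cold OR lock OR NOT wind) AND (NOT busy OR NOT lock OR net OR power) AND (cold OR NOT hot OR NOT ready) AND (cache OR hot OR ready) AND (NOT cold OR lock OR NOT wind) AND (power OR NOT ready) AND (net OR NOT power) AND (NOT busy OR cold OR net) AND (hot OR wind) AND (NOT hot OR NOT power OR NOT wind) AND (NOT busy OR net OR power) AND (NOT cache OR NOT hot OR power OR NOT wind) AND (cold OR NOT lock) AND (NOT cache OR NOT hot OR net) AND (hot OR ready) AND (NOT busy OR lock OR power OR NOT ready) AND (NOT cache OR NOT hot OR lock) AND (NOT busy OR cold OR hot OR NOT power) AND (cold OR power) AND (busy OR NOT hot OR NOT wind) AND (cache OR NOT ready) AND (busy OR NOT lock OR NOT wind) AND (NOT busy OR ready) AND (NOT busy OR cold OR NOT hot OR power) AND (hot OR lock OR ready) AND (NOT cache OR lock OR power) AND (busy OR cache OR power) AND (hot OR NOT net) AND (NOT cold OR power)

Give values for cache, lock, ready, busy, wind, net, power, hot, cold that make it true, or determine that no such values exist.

Set cache = True.
Set lock = True.
  then (cold OR NOT lock) forces cold = True.
  then (NOT cold OR power) forces power = True.
  then (net OR NOT power) forces net = True.
  then (hot OR NOT net) forces hot = True.
  then (NOT hot OR NOT power OR NOT wind) forces wind = False.
Set ready = True.
Set busy = False.
All clauses satisfied.

cache: True, lock: True, ready: True, busy: False, wind: False, net: True, power: True, hot: True, cold: True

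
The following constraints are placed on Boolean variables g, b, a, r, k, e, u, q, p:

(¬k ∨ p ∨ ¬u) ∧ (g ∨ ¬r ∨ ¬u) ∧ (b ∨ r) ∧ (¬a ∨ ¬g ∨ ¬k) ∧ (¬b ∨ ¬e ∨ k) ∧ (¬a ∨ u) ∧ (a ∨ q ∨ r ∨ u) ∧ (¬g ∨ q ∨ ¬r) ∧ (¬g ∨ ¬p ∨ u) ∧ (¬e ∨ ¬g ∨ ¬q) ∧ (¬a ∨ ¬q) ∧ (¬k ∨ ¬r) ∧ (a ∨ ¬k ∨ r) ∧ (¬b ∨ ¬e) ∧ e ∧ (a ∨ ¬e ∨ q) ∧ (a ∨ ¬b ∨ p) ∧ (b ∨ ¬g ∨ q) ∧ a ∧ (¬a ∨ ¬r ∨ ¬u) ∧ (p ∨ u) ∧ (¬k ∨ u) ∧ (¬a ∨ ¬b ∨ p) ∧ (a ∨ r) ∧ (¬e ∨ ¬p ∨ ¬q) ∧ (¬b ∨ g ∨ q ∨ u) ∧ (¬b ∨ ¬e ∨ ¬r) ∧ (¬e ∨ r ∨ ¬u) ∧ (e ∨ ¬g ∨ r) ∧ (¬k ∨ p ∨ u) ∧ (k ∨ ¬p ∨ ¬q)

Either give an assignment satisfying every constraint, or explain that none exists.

Case a = True:
  (¬a ∨ u) forces u = True.
  (¬a ∨ ¬q) forces q = False.
  (e) forces e = True.
  (¬b ∨ ¬e) forces b = False.
  (b ∨ r) forces r = True.
  Clause (¬a ∨ ¬r ∨ ¬u) is falsified — contradiction.
Case a = False:
  Clause (a) is falsified — contradiction.
Both cases fail, so the formula is unsatisfiable.

UNSATISFIABLE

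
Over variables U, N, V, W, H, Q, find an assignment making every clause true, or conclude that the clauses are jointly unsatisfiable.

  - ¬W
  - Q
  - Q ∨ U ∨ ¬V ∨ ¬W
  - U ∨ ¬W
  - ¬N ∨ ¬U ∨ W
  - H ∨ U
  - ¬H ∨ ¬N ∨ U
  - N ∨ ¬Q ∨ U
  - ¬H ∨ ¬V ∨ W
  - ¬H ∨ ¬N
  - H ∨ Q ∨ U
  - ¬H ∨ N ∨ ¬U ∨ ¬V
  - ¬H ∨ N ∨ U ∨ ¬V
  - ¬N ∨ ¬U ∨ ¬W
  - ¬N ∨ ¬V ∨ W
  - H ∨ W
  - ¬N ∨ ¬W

U = True, N = False, V = False, W = False, H = True, Q = True

Unit clause (¬W) forces W = False.
Unit clause (Q) forces Q = True.
In (H ∨ W) only H is left, so H = True.
In (¬H ∨ ¬V ∨ W) only ¬V is left, so V = False.
In (¬H ∨ ¬N) only ¬N is left, so N = False.
In (N ∨ ¬Q ∨ U) only U is left, so U = True.
All clauses satisfied.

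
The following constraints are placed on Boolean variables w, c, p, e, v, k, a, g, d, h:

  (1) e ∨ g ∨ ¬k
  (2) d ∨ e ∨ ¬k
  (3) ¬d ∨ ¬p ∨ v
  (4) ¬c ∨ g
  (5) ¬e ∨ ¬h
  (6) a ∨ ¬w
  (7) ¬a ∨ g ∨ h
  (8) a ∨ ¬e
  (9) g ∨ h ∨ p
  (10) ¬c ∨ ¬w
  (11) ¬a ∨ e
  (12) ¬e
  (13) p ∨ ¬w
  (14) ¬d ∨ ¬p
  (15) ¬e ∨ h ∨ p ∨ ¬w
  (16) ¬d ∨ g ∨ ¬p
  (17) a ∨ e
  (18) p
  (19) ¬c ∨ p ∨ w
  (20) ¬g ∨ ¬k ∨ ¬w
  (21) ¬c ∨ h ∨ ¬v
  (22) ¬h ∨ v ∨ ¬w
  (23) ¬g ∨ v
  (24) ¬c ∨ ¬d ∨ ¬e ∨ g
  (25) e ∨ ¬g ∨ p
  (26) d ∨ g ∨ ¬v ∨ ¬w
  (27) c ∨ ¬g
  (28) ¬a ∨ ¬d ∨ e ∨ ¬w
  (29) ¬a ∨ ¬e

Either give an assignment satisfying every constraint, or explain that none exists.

Case e = True:
  Clause (¬e) is falsified — contradiction.
Case e = False:
  (¬a ∨ e) forces a = False.
  Clause (a ∨ e) is falsified — contradiction.
Both cases fail, so the formula is unsatisfiable.

No satisfying assignment exists.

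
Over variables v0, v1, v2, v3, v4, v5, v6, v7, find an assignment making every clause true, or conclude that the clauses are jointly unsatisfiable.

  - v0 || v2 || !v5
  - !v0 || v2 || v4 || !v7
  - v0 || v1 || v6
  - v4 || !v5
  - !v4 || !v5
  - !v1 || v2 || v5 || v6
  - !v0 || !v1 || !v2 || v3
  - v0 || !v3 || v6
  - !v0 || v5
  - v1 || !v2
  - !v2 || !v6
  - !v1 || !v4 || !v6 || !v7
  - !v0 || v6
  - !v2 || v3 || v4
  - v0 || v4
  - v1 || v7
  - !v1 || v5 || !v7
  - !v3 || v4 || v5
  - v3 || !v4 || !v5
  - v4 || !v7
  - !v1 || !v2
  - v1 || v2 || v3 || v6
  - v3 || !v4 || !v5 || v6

v0 = False, v1 = False, v2 = False, v3 = True, v4 = True, v5 = False, v6 = True, v7 = True

Try v0 = True:
  (!v0 || v5) forces v5 = True.
  (v4 || !v5) forces v4 = True.
  clause (!v4 || !v5) is falsified — backtrack.
So v0 = False.
  then (v0 || v4) forces v4 = True.
  then (!v4 || !v5) forces v5 = False.
Set v1 = False.
  then (v0 || v1 || v6) forces v6 = True.
  then (v1 || !v2) forces v2 = False.
  then (v1 || v7) forces v7 = True.
Set v3 = True.
All clauses satisfied.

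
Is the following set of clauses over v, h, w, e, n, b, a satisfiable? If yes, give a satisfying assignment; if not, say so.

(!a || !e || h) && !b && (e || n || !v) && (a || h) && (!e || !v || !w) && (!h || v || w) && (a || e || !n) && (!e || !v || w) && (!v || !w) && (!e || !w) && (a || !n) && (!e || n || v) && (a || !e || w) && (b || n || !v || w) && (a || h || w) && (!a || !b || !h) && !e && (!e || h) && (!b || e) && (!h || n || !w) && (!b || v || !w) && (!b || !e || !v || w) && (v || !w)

v=F, h=F, w=F, e=F, n=T, b=F, a=T

Unit clause (!b) forces b = False.
Unit clause (!e) forces e = False.
Set v = False.
  then (v || !w) forces w = False.
  then (!h || v || w) forces h = False.
  then (a || h || w) forces a = True.
Set n = True.
All clauses satisfied.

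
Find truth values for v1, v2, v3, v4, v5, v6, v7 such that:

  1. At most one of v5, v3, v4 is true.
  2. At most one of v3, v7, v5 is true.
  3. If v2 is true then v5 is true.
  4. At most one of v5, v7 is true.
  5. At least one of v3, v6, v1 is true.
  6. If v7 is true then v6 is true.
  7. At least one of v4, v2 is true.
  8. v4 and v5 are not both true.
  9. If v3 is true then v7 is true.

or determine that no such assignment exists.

v1 = True; v2 = False; v3 = False; v4 = True; v5 = False; v6 = True; v7 = True

  (1) {v5, v3, v4}: 1 true — at most one ✓
  (2) {v3, v7, v5}: 1 true — at most one ✓
  (3) v2=F ⇒ v5: vacuous ✓
  (4) {v5, v7}: 1 true — at most one ✓
  (5) {v3, v6, v1}: 2 true — at least one ✓
  (6) v7=T ⇒ v6: T ✓
  (7) {v4, v2}: 1 true — at least one ✓
  (8) v4=T, v5=F — not both ✓
  (9) v3=F ⇒ v7: vacuous ✓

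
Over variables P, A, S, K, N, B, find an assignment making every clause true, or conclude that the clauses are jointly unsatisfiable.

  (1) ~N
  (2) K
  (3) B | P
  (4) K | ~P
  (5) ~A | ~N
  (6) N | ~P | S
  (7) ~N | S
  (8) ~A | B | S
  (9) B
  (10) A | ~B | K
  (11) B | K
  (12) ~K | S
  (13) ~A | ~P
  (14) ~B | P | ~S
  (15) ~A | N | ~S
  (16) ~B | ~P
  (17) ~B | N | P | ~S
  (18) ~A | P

Unsatisfiable

Case K = True:
  (~N) forces N = False.
  (B) forces B = True.
  (~K | S) forces S = True.
  (~B | P | ~S) forces P = True.
  Clause (~B | ~P) is falsified — contradiction.
Case K = False:
  Clause (K) is falsified — contradiction.
Both cases fail, so the formula is unsatisfiable.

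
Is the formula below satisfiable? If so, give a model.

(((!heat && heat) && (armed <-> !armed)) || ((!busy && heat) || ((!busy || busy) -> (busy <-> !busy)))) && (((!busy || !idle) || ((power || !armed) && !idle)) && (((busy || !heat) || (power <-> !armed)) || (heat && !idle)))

power: True, heat: True, idle: False, busy: False, armed: False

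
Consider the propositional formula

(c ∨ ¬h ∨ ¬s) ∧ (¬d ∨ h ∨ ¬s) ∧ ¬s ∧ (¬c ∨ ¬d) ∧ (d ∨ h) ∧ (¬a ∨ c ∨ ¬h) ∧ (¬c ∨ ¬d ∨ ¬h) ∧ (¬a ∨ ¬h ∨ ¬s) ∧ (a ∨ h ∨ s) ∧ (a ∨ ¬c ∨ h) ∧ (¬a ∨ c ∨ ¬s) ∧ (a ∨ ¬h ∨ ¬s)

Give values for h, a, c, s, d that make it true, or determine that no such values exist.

Unit clause (¬s) forces s = False.
Set h = True.
Set a = True.
  then (¬a ∨ c ∨ ¬h) forces c = True.
  then (¬c ∨ ¬d ∨ ¬h) forces d = False.
All clauses satisfied.

h = True; a = True; c = True; s = False; d = False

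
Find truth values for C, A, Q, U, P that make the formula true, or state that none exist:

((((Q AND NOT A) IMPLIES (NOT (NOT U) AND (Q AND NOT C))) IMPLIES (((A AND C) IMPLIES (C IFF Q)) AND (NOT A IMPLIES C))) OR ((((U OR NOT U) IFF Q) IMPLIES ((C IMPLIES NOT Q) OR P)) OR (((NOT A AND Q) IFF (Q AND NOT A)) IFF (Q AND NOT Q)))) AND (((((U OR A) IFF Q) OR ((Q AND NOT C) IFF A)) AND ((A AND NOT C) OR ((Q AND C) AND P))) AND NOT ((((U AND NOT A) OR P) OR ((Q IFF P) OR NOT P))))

The conjunct NOT ((((U AND NOT A) OR P) OR ((Q IFF P) OR NOT P))) is unsatisfiable on its own:
  P = True: this becomes NOT ((True OR Q)) = False.
  P = False: this becomes NOT (((U AND NOT A) OR True)) = False.
So the whole conjunction is unsatisfiable.

No satisfying assignment exists.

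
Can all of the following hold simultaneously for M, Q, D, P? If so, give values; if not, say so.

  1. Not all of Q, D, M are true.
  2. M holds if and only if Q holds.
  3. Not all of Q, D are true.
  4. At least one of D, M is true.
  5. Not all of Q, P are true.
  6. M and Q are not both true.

M = False, Q = False, D = True, P = False

  (1) {Q, D, M}: 1/3 true — not all ✓
  (2) M=F, Q=F — same ✓
  (3) {Q, D}: 1/2 true — not all ✓
  (4) {D, M}: 1 true — at least one ✓
  (5) {Q, P}: 0/2 true — not all ✓
  (6) M=F, Q=F — not both ✓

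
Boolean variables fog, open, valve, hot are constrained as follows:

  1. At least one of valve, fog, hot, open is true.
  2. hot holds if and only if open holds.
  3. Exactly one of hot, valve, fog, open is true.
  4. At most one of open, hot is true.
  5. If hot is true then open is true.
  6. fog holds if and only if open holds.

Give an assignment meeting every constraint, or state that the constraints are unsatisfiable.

fog = False, open = False, valve = True, hot = False

  (1) {valve, fog, hot, open}: 1 true — at least one ✓
  (2) hot=F, open=F — same ✓
  (3) {hot, valve, fog, open}: 1 true — exactly one ✓
  (4) {open, hot}: 0 true — at most one ✓
  (5) hot=F ⇒ open: vacuous ✓
  (6) fog=F, open=F — same ✓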